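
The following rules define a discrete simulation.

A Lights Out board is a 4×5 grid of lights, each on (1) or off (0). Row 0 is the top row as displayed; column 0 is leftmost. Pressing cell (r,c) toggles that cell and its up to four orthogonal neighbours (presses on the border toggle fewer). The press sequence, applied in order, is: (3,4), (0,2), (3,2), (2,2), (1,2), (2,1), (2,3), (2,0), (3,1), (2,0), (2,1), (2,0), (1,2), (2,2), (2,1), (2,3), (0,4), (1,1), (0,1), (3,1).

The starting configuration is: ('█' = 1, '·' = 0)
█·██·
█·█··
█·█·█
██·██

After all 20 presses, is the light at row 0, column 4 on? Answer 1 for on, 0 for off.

0) █·██·
█·█··
█·█·█
██·██
1) █·██·
█·█··
█·█··
██···
2) ██···
█····
█·█··
██···
3) ██···
█····
█····
█·██·
4) ██···
█·█··
████·
█··█·
5) ███··
██·█·
██·█·
█··█·
6) ███··
█··█·
··██·
██·█·
7) ███··
█····
····█
██···
8) ███··
·····
██··█
·█···
9) ███··
·····
█···█
█·█··
10) ███··
█····
·█··█
··█··
11) ███··
██···
█·█·█
·██··
12) ███··
·█···
·██·█
███··
13) ██···
··██·
·█··█
███··
14) ██···
···█·
··███
██···
15) ██···
·█·█·
██·██
█····
16) ██···
·█···
███··
█··█·
17) ██·██
·█··█
███··
█··█·
18) █··██
█·█·█
█·█··
█··█·
19) ·████
███·█
█·█··
█··█·
20) ·████
███·█
███··
·███·

1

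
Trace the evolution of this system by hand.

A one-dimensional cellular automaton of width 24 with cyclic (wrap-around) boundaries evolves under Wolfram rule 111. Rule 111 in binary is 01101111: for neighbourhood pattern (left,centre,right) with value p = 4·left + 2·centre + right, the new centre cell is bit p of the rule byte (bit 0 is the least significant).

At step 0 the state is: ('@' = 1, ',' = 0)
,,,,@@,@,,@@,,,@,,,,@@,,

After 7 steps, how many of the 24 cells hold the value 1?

0) ,,,,@@,@,,@@,,,@,,,,@@,,
1) @@@@@@@@,@@@,@@@,@@@@@,@
2) ,,,,,,,@@@,@@@,@@@,,,@@@
3) ,@@@@@@@,@@@,@@@,@,@@@,@
4) @@,,,,,@@@,@@@,@@@@@,@@@
5) ,@,@@@@@,@@@,@@@,,,@@@,,
6) @@@@,,,@@@,@@@,@,@@@,@,@
7) ,,,@,@@@,@@@,@@@@@,@@@@@

17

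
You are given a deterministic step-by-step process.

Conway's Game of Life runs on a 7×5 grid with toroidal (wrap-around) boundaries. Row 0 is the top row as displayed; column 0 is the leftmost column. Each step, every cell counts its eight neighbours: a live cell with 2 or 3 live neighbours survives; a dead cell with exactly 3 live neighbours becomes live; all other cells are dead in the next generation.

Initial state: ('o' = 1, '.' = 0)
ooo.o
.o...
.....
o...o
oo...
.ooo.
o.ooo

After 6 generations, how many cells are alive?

k=0  ooo.o
.o...
.....
o...o
oo...
.ooo.
o.ooo
k=1  .....
.oo..
o....
oo..o
...o.
.....
.....
k=2  .....
.o...
..o.o
oo..o
o...o
.....
.....
k=3  .....
.....
..ooo
.o...
.o..o
.....
.....
k=4  .....
...o.
..oo.
.o..o
o....
.....
.....
k=5  .....
..oo.
..ooo
ooooo
o....
.....
.....
k=6  .....
..o.o
.....
.....
o.oo.
.....
.....

5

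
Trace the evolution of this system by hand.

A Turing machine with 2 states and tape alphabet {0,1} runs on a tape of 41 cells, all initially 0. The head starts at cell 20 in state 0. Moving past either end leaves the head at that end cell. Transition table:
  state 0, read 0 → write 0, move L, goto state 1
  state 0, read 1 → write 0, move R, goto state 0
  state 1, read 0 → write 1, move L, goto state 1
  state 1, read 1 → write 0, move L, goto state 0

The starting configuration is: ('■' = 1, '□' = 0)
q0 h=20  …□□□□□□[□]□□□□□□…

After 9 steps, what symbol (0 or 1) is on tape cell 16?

[0] q0 h=20  …□□□□□□[□]□□□□□□…
[1] q1 h=19  …□□□□□□[□]□□□□□□…
[2] q1 h=18  …□□□□□□[□]■□□□□□…
[3] q1 h=17  …□□□□□□[□]■■□□□□…
[4] q1 h=16  …□□□□□□[□]■■■□□□…
[5] q1 h=15  …□□□□□□[□]■■■■□□…
[6] q1 h=14  …□□□□□□[□]■■■■■□…
[7] q1 h=13  …□□□□□□[□]■■■■■■…
[8] q1 h=12  …□□□□□□[□]■■■■■■…
[9] q1 h=11  …□□□□□□[□]■■■■■■…

1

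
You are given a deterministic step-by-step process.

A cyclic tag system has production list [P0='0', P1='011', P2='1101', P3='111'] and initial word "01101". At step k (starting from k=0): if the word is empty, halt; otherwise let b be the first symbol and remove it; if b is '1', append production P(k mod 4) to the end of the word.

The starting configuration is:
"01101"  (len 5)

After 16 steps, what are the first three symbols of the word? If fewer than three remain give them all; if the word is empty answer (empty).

0) "01101"  (len 5)
1) "1101"  (len 4)
2) "101011"  (len 6)
3) "010111101"  (len 9)
4) "10111101"  (len 8)
5) "01111010"  (len 8)
6) "1111010"  (len 7)
7) "1110101101"  (len 10)
8) "110101101111"  (len 12)
9) "101011011110"  (len 12)
10) "01011011110011"  (len 14)
11) "1011011110011"  (len 13)
12) "011011110011111"  (len 15)
13) "11011110011111"  (len 14)
14) "1011110011111011"  (len 16)
15) "0111100111110111101"  (len 19)
16) "111100111110111101"  (len 18)

111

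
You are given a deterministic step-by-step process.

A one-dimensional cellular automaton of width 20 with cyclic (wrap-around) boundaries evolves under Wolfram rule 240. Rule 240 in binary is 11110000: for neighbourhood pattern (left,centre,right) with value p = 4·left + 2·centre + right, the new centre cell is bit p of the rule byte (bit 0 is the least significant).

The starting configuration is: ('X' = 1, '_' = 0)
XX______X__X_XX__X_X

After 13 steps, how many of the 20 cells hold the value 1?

8

0) XX______X__X_XX__X_X
1) XXX______X__X_XX__X_
2) _XXX______X__X_XX__X
3) X_XXX______X__X_XX__
4) _X_XXX______X__X_XX_
5) __X_XXX______X__X_XX
6) X__X_XXX______X__X_X
7) XX__X_XXX______X__X_
8) _XX__X_XXX______X__X
9) X_XX__X_XXX______X__
10) _X_XX__X_XXX______X_
11) __X_XX__X_XXX______X
12) X__X_XX__X_XXX______
13) _X__X_XX__X_XXX_____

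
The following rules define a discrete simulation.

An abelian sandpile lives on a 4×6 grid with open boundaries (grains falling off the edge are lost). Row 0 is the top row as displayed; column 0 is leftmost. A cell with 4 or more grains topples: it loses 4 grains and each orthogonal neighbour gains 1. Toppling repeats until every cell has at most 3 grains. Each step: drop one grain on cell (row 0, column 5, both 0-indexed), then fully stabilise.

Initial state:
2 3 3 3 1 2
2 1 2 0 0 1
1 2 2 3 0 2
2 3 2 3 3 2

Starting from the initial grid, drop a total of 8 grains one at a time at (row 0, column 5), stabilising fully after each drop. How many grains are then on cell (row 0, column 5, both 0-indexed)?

step 0: 2 3 3 3 1 2
2 1 2 0 0 1
1 2 2 3 0 2
2 3 2 3 3 2
step 1: 2 3 3 3 1 3
2 1 2 0 0 1
1 2 2 3 0 2
2 3 2 3 3 2
step 2: 2 3 3 3 2 0
2 1 2 0 0 2
1 2 2 3 0 2
2 3 2 3 3 2
step 3: 2 3 3 3 2 1
2 1 2 0 0 2
1 2 2 3 0 2
2 3 2 3 3 2
step 4: 2 3 3 3 2 2
2 1 2 0 0 2
1 2 2 3 0 2
2 3 2 3 3 2
step 5: 2 3 3 3 2 3
2 1 2 0 0 2
1 2 2 3 0 2
2 3 2 3 3 2
step 6: 2 3 3 3 3 0
2 1 2 0 0 3
1 2 2 3 0 2
2 3 2 3 3 2
step 7: 2 3 3 3 3 1
2 1 2 0 0 3
1 2 2 3 0 2
2 3 2 3 3 2
step 8: 2 3 3 3 3 2
2 1 2 0 0 3
1 2 2 3 0 2
2 3 2 3 3 2

2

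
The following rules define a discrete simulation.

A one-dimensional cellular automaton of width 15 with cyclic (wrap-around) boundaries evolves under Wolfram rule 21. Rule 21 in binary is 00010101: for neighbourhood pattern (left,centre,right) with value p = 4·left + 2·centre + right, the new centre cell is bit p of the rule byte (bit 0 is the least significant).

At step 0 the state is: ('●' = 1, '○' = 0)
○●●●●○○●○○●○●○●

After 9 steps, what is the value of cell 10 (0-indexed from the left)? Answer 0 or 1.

t=0: ○●●●●○○●○○●○●○●
t=1: ○○○○○●○●●○●○●○●
t=2: ●●●●○●○○○○●○●○●
t=3: ○○○○○●●●●○●○●○○
t=4: ●●●●○○○○○○●○●●●
t=5: ○○○○●●●●●○●○○○○
t=6: ●●●○○○○○○○●●●●●
t=7: ○○○●●●●●●○○○○○○
t=8: ●●○○○○○○○●●●●●●
t=9: ○○●●●●●●○○○○○○○

0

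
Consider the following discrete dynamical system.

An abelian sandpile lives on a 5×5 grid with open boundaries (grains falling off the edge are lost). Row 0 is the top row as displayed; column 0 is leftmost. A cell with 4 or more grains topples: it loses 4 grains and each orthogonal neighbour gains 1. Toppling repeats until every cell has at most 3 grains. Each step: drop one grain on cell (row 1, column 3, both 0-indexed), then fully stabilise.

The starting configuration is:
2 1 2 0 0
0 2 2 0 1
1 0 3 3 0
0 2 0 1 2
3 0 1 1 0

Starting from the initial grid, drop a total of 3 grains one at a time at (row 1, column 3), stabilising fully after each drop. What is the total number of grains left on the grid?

[0] 2 1 2 0 0
0 2 2 0 1
1 0 3 3 0
0 2 0 1 2
3 0 1 1 0
[1] 2 1 2 0 0
0 2 2 1 1
1 0 3 3 0
0 2 0 1 2
3 0 1 1 0
[2] 2 1 2 0 0
0 2 2 2 1
1 0 3 3 0
0 2 0 1 2
3 0 1 1 0
[3] 2 1 2 0 0
0 2 2 3 1
1 0 3 3 0
0 2 0 1 2
3 0 1 1 0

30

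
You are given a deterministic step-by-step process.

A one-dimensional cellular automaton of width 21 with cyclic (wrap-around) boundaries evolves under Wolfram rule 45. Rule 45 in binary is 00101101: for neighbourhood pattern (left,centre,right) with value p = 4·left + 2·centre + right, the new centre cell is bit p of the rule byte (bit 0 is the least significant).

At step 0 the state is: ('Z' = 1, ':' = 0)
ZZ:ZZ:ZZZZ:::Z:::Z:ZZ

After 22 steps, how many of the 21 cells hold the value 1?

step 0: ZZ:ZZ:ZZZZ:::Z:::Z:ZZ
step 1: ::ZZ:ZZ::::Z:Z:Z:ZZZ:
step 2: Z:Z:ZZ::ZZ:ZZZZZZZ:::
step 3: ZZZZZ:::Z:ZZ:::::::Z:
step 4: Z:::::Z:ZZZ::ZZZZZ:ZZ
step 5: ::ZZZ:ZZZ::::Z::::ZZ:
step 6: Z:Z::ZZ:::ZZ:Z:ZZ:Z::
step 7: ZZZ::Z::Z:Z:ZZZZ:ZZ::
step 8: Z::::Z::ZZZZZ:::ZZ:::
step 9: Z:ZZ:Z::Z:::::Z:Z::Z:
step 10: ZZZ:ZZ::Z:ZZZ:ZZZ::ZZ
step 11: :::ZZ:::ZZZ::ZZ::::Z:
step 12: ZZ:Z::Z:Z::::Z::ZZ:Z:
step 13: Z:ZZ::ZZZ:ZZ:Z::Z:ZZZ
step 14: :ZZ:::Z::ZZ:ZZ::ZZZ::
step 15: :Z::Z:Z::Z:ZZ:::Z:::Z
step 16: ZZ::ZZZ::ZZZ::Z:Z:Z:Z
step 17: ::::Z::::Z::::ZZZZZZZ
step 18: :ZZ:Z:ZZ:Z:ZZ:Z::::::
step 19: :Z:ZZZZ:ZZZZ:ZZ:ZZZZZ
step 20: ZZZZ:::ZZ:::ZZ:ZZ::::
step 21: Z::::Z:Z::Z:Z:ZZ::ZZ:
step 22: Z:ZZ:ZZZ::ZZZZZ:::Z:Z

13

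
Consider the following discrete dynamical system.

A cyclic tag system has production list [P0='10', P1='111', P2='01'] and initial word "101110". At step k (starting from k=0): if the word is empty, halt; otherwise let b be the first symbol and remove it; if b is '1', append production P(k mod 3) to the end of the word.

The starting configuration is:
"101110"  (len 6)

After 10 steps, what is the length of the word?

9

gen 0: "101110"  (len 6)
gen 1: "0111010"  (len 7)
gen 2: "111010"  (len 6)
gen 3: "1101001"  (len 7)
gen 4: "10100110"  (len 8)
gen 5: "0100110111"  (len 10)
gen 6: "100110111"  (len 9)
gen 7: "0011011110"  (len 10)
gen 8: "011011110"  (len 9)
gen 9: "11011110"  (len 8)
gen 10: "101111010"  (len 9)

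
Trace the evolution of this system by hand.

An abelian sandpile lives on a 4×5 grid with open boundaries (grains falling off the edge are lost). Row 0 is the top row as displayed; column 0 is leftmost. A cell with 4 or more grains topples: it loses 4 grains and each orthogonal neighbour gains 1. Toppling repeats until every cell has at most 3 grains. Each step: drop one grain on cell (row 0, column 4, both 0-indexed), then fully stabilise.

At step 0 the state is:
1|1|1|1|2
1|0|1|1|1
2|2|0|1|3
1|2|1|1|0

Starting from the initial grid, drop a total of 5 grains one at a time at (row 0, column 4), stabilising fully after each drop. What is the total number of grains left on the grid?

0) 1|1|1|1|2
1|0|1|1|1
2|2|0|1|3
1|2|1|1|0
1) 1|1|1|1|3
1|0|1|1|1
2|2|0|1|3
1|2|1|1|0
2) 1|1|1|2|0
1|0|1|1|2
2|2|0|1|3
1|2|1|1|0
3) 1|1|1|2|1
1|0|1|1|2
2|2|0|1|3
1|2|1|1|0
4) 1|1|1|2|2
1|0|1|1|2
2|2|0|1|3
1|2|1|1|0
5) 1|1|1|2|3
1|0|1|1|2
2|2|0|1|3
1|2|1|1|0

26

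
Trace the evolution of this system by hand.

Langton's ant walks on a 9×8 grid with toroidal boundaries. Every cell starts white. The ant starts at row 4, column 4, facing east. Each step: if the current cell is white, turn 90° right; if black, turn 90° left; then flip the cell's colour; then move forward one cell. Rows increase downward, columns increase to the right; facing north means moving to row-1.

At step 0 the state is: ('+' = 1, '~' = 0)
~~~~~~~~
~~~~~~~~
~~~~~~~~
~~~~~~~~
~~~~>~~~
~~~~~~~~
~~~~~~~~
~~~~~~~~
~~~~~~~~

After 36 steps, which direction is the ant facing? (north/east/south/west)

west

t=0: ~~~~~~~~
~~~~~~~~
~~~~~~~~
~~~~~~~~
~~~~>~~~
~~~~~~~~
~~~~~~~~
~~~~~~~~
~~~~~~~~
t=1: ~~~~~~~~
~~~~~~~~
~~~~~~~~
~~~~~~~~
~~~~+~~~
~~~~v~~~
~~~~~~~~
~~~~~~~~
~~~~~~~~
t=2: ~~~~~~~~
~~~~~~~~
~~~~~~~~
~~~~~~~~
~~~~+~~~
~~~<+~~~
~~~~~~~~
~~~~~~~~
~~~~~~~~
t=3: ~~~~~~~~
~~~~~~~~
~~~~~~~~
~~~~~~~~
~~~^+~~~
~~~++~~~
~~~~~~~~
~~~~~~~~
~~~~~~~~
t=4: ~~~~~~~~
~~~~~~~~
~~~~~~~~
~~~~~~~~
~~~+>~~~
~~~++~~~
~~~~~~~~
~~~~~~~~
~~~~~~~~
t=5: ~~~~~~~~
~~~~~~~~
~~~~~~~~
~~~~^~~~
~~~+~~~~
~~~++~~~
~~~~~~~~
~~~~~~~~
~~~~~~~~
t=6: ~~~~~~~~
~~~~~~~~
~~~~~~~~
~~~~+>~~
~~~+~~~~
~~~++~~~
~~~~~~~~
~~~~~~~~
~~~~~~~~
t=7: ~~~~~~~~
~~~~~~~~
~~~~~~~~
~~~~++~~
~~~+~v~~
~~~++~~~
~~~~~~~~
~~~~~~~~
~~~~~~~~
t=8: ~~~~~~~~
~~~~~~~~
~~~~~~~~
~~~~++~~
~~~+<+~~
~~~++~~~
~~~~~~~~
~~~~~~~~
~~~~~~~~
t=9: ~~~~~~~~
~~~~~~~~
~~~~~~~~
~~~~^+~~
~~~+++~~
~~~++~~~
~~~~~~~~
~~~~~~~~
~~~~~~~~
t=10: ~~~~~~~~
~~~~~~~~
~~~~~~~~
~~~<~+~~
~~~+++~~
~~~++~~~
~~~~~~~~
~~~~~~~~
~~~~~~~~
t=11: ~~~~~~~~
~~~~~~~~
~~~^~~~~
~~~+~+~~
~~~+++~~
~~~++~~~
~~~~~~~~
~~~~~~~~
~~~~~~~~
t=12: ~~~~~~~~
~~~~~~~~
~~~+>~~~
~~~+~+~~
~~~+++~~
~~~++~~~
~~~~~~~~
~~~~~~~~
~~~~~~~~
t=13: ~~~~~~~~
~~~~~~~~
~~~++~~~
~~~+v+~~
~~~+++~~
~~~++~~~
~~~~~~~~
~~~~~~~~
~~~~~~~~
t=14: ~~~~~~~~
~~~~~~~~
~~~++~~~
~~~<++~~
~~~+++~~
~~~++~~~
~~~~~~~~
~~~~~~~~
~~~~~~~~
t=15: ~~~~~~~~
~~~~~~~~
~~~++~~~
~~~~++~~
~~~v++~~
~~~++~~~
~~~~~~~~
~~~~~~~~
~~~~~~~~
t=16: ~~~~~~~~
~~~~~~~~
~~~++~~~
~~~~++~~
~~~~>+~~
~~~++~~~
~~~~~~~~
~~~~~~~~
~~~~~~~~
t=17: ~~~~~~~~
~~~~~~~~
~~~++~~~
~~~~^+~~
~~~~~+~~
~~~++~~~
~~~~~~~~
~~~~~~~~
~~~~~~~~
t=18: ~~~~~~~~
~~~~~~~~
~~~++~~~
~~~<~+~~
~~~~~+~~
~~~++~~~
~~~~~~~~
~~~~~~~~
~~~~~~~~
t=19: ~~~~~~~~
~~~~~~~~
~~~^+~~~
~~~+~+~~
~~~~~+~~
~~~++~~~
~~~~~~~~
~~~~~~~~
~~~~~~~~
t=20: ~~~~~~~~
~~~~~~~~
~~<~+~~~
~~~+~+~~
~~~~~+~~
~~~++~~~
~~~~~~~~
~~~~~~~~
~~~~~~~~
t=21: ~~~~~~~~
~~^~~~~~
~~+~+~~~
~~~+~+~~
~~~~~+~~
~~~++~~~
~~~~~~~~
~~~~~~~~
~~~~~~~~
t=22: ~~~~~~~~
~~+>~~~~
~~+~+~~~
~~~+~+~~
~~~~~+~~
~~~++~~~
~~~~~~~~
~~~~~~~~
~~~~~~~~
t=23: ~~~~~~~~
~~++~~~~
~~+v+~~~
~~~+~+~~
~~~~~+~~
~~~++~~~
~~~~~~~~
~~~~~~~~
~~~~~~~~
t=24: ~~~~~~~~
~~++~~~~
~~<++~~~
~~~+~+~~
~~~~~+~~
~~~++~~~
~~~~~~~~
~~~~~~~~
~~~~~~~~
t=25: ~~~~~~~~
~~++~~~~
~~~++~~~
~~v+~+~~
~~~~~+~~
~~~++~~~
~~~~~~~~
~~~~~~~~
~~~~~~~~
t=26: ~~~~~~~~
~~++~~~~
~~~++~~~
~<++~+~~
~~~~~+~~
~~~++~~~
~~~~~~~~
~~~~~~~~
~~~~~~~~
t=27: ~~~~~~~~
~~++~~~~
~^~++~~~
~+++~+~~
~~~~~+~~
~~~++~~~
~~~~~~~~
~~~~~~~~
~~~~~~~~
t=28: ~~~~~~~~
~~++~~~~
~+>++~~~
~+++~+~~
~~~~~+~~
~~~++~~~
~~~~~~~~
~~~~~~~~
~~~~~~~~
t=29: ~~~~~~~~
~~++~~~~
~++++~~~
~+v+~+~~
~~~~~+~~
~~~++~~~
~~~~~~~~
~~~~~~~~
~~~~~~~~
t=30: ~~~~~~~~
~~++~~~~
~++++~~~
~+~>~+~~
~~~~~+~~
~~~++~~~
~~~~~~~~
~~~~~~~~
~~~~~~~~
t=31: ~~~~~~~~
~~++~~~~
~++^+~~~
~+~~~+~~
~~~~~+~~
~~~++~~~
~~~~~~~~
~~~~~~~~
~~~~~~~~
t=32: ~~~~~~~~
~~++~~~~
~+<~+~~~
~+~~~+~~
~~~~~+~~
~~~++~~~
~~~~~~~~
~~~~~~~~
~~~~~~~~
t=33: ~~~~~~~~
~~++~~~~
~+~~+~~~
~+v~~+~~
~~~~~+~~
~~~++~~~
~~~~~~~~
~~~~~~~~
~~~~~~~~
t=34: ~~~~~~~~
~~++~~~~
~+~~+~~~
~<+~~+~~
~~~~~+~~
~~~++~~~
~~~~~~~~
~~~~~~~~
~~~~~~~~
t=35: ~~~~~~~~
~~++~~~~
~+~~+~~~
~~+~~+~~
~v~~~+~~
~~~++~~~
~~~~~~~~
~~~~~~~~
~~~~~~~~
t=36: ~~~~~~~~
~~++~~~~
~+~~+~~~
~~+~~+~~
<+~~~+~~
~~~++~~~
~~~~~~~~
~~~~~~~~
~~~~~~~~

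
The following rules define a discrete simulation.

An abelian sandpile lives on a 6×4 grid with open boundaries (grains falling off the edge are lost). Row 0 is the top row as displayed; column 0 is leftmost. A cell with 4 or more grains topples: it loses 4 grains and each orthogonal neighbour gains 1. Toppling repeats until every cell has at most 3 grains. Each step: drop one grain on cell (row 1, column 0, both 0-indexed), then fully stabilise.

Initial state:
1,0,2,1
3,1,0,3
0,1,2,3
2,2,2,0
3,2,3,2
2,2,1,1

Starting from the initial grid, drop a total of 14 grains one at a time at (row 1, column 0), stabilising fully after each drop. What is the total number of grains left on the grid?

45

t=0: 1,0,2,1
3,1,0,3
0,1,2,3
2,2,2,0
3,2,3,2
2,2,1,1
t=1: 2,0,2,1
0,2,0,3
1,1,2,3
2,2,2,0
3,2,3,2
2,2,1,1
t=2: 2,0,2,1
1,2,0,3
1,1,2,3
2,2,2,0
3,2,3,2
2,2,1,1
t=3: 2,0,2,1
2,2,0,3
1,1,2,3
2,2,2,0
3,2,3,2
2,2,1,1
t=4: 2,0,2,1
3,2,0,3
1,1,2,3
2,2,2,0
3,2,3,2
2,2,1,1
t=5: 3,0,2,1
0,3,0,3
2,1,2,3
2,2,2,0
3,2,3,2
2,2,1,1
t=6: 3,0,2,1
1,3,0,3
2,1,2,3
2,2,2,0
3,2,3,2
2,2,1,1
t=7: 3,0,2,1
2,3,0,3
2,1,2,3
2,2,2,0
3,2,3,2
2,2,1,1
t=8: 3,0,2,1
3,3,0,3
2,1,2,3
2,2,2,0
3,2,3,2
2,2,1,1
t=9: 0,2,2,1
2,0,1,3
3,2,2,3
2,2,2,0
3,2,3,2
2,2,1,1
t=10: 0,2,2,1
3,0,1,3
3,2,2,3
2,2,2,0
3,2,3,2
2,2,1,1
t=11: 1,2,2,1
1,1,1,3
0,3,2,3
3,2,2,0
3,2,3,2
2,2,1,1
t=12: 1,2,2,1
2,1,1,3
0,3,2,3
3,2,2,0
3,2,3,2
2,2,1,1
t=13: 1,2,2,1
3,1,1,3
0,3,2,3
3,2,2,0
3,2,3,2
2,2,1,1
t=14: 2,2,2,1
0,2,1,3
1,3,2,3
3,2,2,0
3,2,3,2
2,2,1,1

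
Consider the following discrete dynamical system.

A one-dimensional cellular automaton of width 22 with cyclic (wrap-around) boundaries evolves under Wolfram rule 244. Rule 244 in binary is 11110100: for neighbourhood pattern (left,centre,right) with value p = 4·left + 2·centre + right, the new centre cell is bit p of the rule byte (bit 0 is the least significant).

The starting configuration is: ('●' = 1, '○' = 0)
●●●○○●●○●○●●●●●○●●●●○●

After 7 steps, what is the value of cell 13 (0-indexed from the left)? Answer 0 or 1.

1

0) ●●●○○●●○●○●●●●●○●●●●○●
1) ●●●●○○●●●●○●●●●●○●●●●○
2) ○●●●●○○●●●●○●●●●●○●●●●
3) ●○●●●●○○●●●●○●●●●●○●●●
4) ●●○●●●●○○●●●●○●●●●●○●●
5) ●●●○●●●●○○●●●●○●●●●●○●
6) ●●●●○●●●●○○●●●●○●●●●●○
7) ○●●●●○●●●●○○●●●●○●●●●●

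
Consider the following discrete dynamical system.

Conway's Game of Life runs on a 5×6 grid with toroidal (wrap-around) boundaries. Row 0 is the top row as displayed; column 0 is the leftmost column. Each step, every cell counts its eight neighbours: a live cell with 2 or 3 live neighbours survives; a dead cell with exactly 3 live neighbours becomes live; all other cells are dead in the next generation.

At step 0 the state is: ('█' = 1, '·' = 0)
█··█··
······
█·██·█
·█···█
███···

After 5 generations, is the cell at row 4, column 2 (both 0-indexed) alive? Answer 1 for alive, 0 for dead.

1

[0] █··█··
······
█·██·█
·█···█
███···
[1] █·█···
██████
███·██
···███
··█··█
[2] ······
······
······
······
███··█
[3] ██····
······
······
██····
██····
[4] ██····
······
······
██····
··█··█
[5] ██····
······
······
██····
··█··█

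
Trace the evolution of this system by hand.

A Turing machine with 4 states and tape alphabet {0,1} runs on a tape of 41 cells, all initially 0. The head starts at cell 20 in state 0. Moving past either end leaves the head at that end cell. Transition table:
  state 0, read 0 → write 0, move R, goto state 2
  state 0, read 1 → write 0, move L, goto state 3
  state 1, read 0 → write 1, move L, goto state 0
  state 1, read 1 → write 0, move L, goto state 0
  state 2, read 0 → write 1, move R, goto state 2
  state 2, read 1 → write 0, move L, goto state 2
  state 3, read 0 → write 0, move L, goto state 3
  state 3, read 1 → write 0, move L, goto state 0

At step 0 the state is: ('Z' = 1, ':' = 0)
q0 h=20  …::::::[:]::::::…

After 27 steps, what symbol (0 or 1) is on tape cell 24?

1

gen 0: q0 h=20  …::::::[:]::::::…
gen 1: q2 h=21  …::::::[:]::::::…
gen 2: q2 h=22  …:::::Z[:]::::::…
gen 3: q2 h=23  …::::ZZ[:]::::::…
gen 4: q2 h=24  …:::ZZZ[:]::::::…
gen 5: q2 h=25  …::ZZZZ[:]::::::…
gen 6: q2 h=26  …:ZZZZZ[:]::::::…
gen 7: q2 h=27  …ZZZZZZ[:]::::::…
gen 8: q2 h=28  …ZZZZZZ[:]::::::…
gen 9: q2 h=29  …ZZZZZZ[:]::::::…
gen 10: q2 h=30  …ZZZZZZ[:]::::::…
gen 11: q2 h=31  …ZZZZZZ[:]::::::…
gen 12: q2 h=32  …ZZZZZZ[:]::::::…
gen 13: q2 h=33  …ZZZZZZ[:]::::::…
gen 14: q2 h=34  …ZZZZZZ[:]::::::|
gen 15: q2 h=35  …ZZZZZZ[:]:::::|
gen 16: q2 h=36  …ZZZZZZ[:]::::|
gen 17: q2 h=37  …ZZZZZZ[:]:::|
gen 18: q2 h=38  …ZZZZZZ[:]::|
gen 19: q2 h=39  …ZZZZZZ[:]:|
gen 20: q2 h=40  …ZZZZZZ[:]|
gen 21: q2 h=40  …ZZZZZZ[Z]|
gen 22: q2 h=39  …ZZZZZZ[Z]:|
gen 23: q2 h=38  …ZZZZZZ[Z]::|
gen 24: q2 h=37  …ZZZZZZ[Z]:::|
gen 25: q2 h=36  …ZZZZZZ[Z]::::|
gen 26: q2 h=35  …ZZZZZZ[Z]:::::|
gen 27: q2 h=34  …ZZZZZZ[Z]::::::|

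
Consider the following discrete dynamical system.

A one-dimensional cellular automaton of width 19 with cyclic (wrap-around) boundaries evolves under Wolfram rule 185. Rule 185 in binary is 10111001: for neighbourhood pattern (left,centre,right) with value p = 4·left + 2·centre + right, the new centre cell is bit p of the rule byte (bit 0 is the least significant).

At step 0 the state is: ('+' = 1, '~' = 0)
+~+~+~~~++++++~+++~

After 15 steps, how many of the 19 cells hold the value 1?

13

t=0: +~+~+~~~++++++~+++~
t=1: ~+~+~++~+++++~+++~+
t=2: +~+~++~+++++~+++~+~
t=3: ~+~++~+++++~+++~+~+
t=4: +~++~+++++~+++~+~+~
t=5: ~++~+++++~+++~+~+~+
t=6: ++~+++++~+++~+~+~+~
t=7: +~+++++~+++~+~+~+~+
t=8: ~+++++~+++~+~+~+~++
t=9: +++++~+++~+~+~+~++~
t=10: ++++~+++~+~+~+~++~+
t=11: +++~+++~+~+~+~++~++
t=12: ++~+++~+~+~+~++~+++
t=13: +~+++~+~+~+~++~++++
t=14: ~+++~+~+~+~++~+++++
t=15: +++~+~+~+~++~+++++~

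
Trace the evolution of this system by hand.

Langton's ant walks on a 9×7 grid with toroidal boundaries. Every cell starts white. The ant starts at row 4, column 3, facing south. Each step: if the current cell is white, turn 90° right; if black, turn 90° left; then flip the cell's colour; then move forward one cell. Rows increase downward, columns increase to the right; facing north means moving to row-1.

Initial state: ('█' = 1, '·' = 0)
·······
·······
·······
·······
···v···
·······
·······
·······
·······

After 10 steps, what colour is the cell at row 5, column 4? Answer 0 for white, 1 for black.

0) ·······
·······
·······
·······
···v···
·······
·······
·······
·······
1) ·······
·······
·······
·······
··<█···
·······
·······
·······
·······
2) ·······
·······
·······
··^····
··██···
·······
·······
·······
·······
3) ·······
·······
·······
··█>···
··██···
·······
·······
·······
·······
4) ·······
·······
·······
··██···
··█v···
·······
·······
·······
·······
5) ·······
·······
·······
··██···
··█·>··
·······
·······
·······
·······
6) ·······
·······
·······
··██···
··█·█··
····v··
·······
·······
·······
7) ·······
·······
·······
··██···
··█·█··
···<█··
·······
·······
·······
8) ·······
·······
·······
··██···
··█^█··
···██··
·······
·······
·······
9) ·······
·······
·······
··██···
··██>··
···██··
·······
·······
·······
10) ·······
·······
·······
··██^··
··██···
···██··
·······
·······
·······

1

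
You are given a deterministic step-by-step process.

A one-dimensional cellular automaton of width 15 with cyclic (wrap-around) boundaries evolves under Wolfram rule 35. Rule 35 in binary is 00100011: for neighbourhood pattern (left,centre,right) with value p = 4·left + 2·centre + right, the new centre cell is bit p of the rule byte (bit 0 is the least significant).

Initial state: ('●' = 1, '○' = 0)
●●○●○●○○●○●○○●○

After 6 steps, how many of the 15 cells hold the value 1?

step 0: ●●○●○●○○●○●○○●○
step 1: ○○●○●○○●○●○○●○●
step 2: ○●○●○○●○●○○●○●○
step 3: ●○●○○●○●○○●○●○○
step 4: ○●○○●○●○○●○●○○●
step 5: ●○○●○●○○●○●○○●○
step 6: ○○●○●○○●○●○○●○●

6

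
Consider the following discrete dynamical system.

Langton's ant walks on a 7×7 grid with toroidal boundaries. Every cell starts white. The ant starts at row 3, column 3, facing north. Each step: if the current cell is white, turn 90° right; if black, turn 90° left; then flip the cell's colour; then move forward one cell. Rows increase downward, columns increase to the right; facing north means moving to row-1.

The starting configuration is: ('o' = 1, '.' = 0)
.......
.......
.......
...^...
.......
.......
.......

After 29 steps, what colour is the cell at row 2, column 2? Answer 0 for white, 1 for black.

1

k=0  .......
.......
.......
...^...
.......
.......
.......
k=1  .......
.......
.......
...o>..
.......
.......
.......
k=2  .......
.......
.......
...oo..
....v..
.......
.......
k=3  .......
.......
.......
...oo..
...<o..
.......
.......
k=4  .......
.......
.......
...^o..
...oo..
.......
.......
k=5  .......
.......
.......
..<.o..
...oo..
.......
.......
k=6  .......
.......
..^....
..o.o..
...oo..
.......
.......
k=7  .......
.......
..o>...
..o.o..
...oo..
.......
.......
k=8  .......
.......
..oo...
..ovo..
...oo..
.......
.......
k=9  .......
.......
..oo...
..<oo..
...oo..
.......
.......
k=10  .......
.......
..oo...
...oo..
..voo..
.......
.......
k=11  .......
.......
..oo...
...oo..
.<ooo..
.......
.......
k=12  .......
.......
..oo...
.^.oo..
.oooo..
.......
.......
k=13  .......
.......
..oo...
.o>oo..
.oooo..
.......
.......
k=14  .......
.......
..oo...
.oooo..
.ovoo..
.......
.......
k=15  .......
.......
..oo...
.oooo..
.o.>o..
.......
.......
k=16  .......
.......
..oo...
.oo^o..
.o..o..
.......
.......
k=17  .......
.......
..oo...
.o<.o..
.o..o..
.......
.......
k=18  .......
.......
..oo...
.o..o..
.ov.o..
.......
.......
k=19  .......
.......
..oo...
.o..o..
.<o.o..
.......
.......
k=20  .......
.......
..oo...
.o..o..
..o.o..
.v.....
.......
k=21  .......
.......
..oo...
.o..o..
..o.o..
<o.....
.......
k=22  .......
.......
..oo...
.o..o..
^.o.o..
oo.....
.......
k=23  .......
.......
..oo...
.o..o..
o>o.o..
oo.....
.......
k=24  .......
.......
..oo...
.o..o..
ooo.o..
ov.....
.......
k=25  .......
.......
..oo...
.o..o..
ooo.o..
o.>....
.......
k=26  .......
.......
..oo...
.o..o..
ooo.o..
o.o....
..v....
k=27  .......
.......
..oo...
.o..o..
ooo.o..
o.o....
.<o....
k=28  .......
.......
..oo...
.o..o..
ooo.o..
o^o....
.oo....
k=29  .......
.......
..oo...
.o..o..
ooo.o..
oo>....
.oo....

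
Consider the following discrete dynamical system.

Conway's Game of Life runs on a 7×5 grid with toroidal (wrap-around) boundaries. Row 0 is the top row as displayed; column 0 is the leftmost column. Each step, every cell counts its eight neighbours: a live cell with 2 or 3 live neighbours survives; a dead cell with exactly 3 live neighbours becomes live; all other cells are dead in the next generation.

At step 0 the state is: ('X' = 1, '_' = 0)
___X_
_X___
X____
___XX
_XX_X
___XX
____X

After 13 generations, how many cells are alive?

step 0: ___X_
_X___
X____
___XX
_XX_X
___XX
____X
step 1: _____
_____
X___X
_XXXX
__X__
__X_X
____X
step 2: _____
_____
XXX_X
_XX_X
X___X
_____
___X_
step 3: _____
XX___
__X_X
__X__
XX_XX
____X
_____
step 4: _____
XX___
X_XX_
__X__
XXXXX
___XX
_____
step 5: _____
XXX_X
X_XXX
_____
XX___
_X___
_____
step 6: XX___
__X__
__X__
__XX_
XX___
XX___
_____
step 7: _X___
__X__
_XX__
__XX_
X___X
XX___
_____
step 8: _____
__X__
_X___
X_XXX
X_XXX
XX__X
XX___
step 9: _X___
_____
XX__X
_____
_____
_____
_X__X
step 10: X____
_X___
X____
X____
_____
_____
X____
step 11: XX___
XX___
XX___
_____
_____
_____
_____
step 12: XX___
__X_X
XX___
_____
_____
_____
_____
step 13: XX___
__X_X
XX___
_____
_____
_____
_____

6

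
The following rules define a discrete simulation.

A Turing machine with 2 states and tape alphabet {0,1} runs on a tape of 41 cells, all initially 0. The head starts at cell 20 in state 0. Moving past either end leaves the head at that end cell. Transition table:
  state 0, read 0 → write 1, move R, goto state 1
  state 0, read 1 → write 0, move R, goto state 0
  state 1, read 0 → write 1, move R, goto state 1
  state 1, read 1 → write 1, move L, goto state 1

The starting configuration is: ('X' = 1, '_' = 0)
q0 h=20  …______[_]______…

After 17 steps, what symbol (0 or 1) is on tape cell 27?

1

k=0  q0 h=20  …______[_]______…
k=1  q1 h=21  …_____X[_]______…
k=2  q1 h=22  …____XX[_]______…
k=3  q1 h=23  …___XXX[_]______…
k=4  q1 h=24  …__XXXX[_]______…
k=5  q1 h=25  …_XXXXX[_]______…
k=6  q1 h=26  …XXXXXX[_]______…
k=7  q1 h=27  …XXXXXX[_]______…
k=8  q1 h=28  …XXXXXX[_]______…
k=9  q1 h=29  …XXXXXX[_]______…
k=10  q1 h=30  …XXXXXX[_]______…
k=11  q1 h=31  …XXXXXX[_]______…
k=12  q1 h=32  …XXXXXX[_]______…
k=13  q1 h=33  …XXXXXX[_]______…
k=14  q1 h=34  …XXXXXX[_]______|
k=15  q1 h=35  …XXXXXX[_]_____|
k=16  q1 h=36  …XXXXXX[_]____|
k=17  q1 h=37  …XXXXXX[_]___|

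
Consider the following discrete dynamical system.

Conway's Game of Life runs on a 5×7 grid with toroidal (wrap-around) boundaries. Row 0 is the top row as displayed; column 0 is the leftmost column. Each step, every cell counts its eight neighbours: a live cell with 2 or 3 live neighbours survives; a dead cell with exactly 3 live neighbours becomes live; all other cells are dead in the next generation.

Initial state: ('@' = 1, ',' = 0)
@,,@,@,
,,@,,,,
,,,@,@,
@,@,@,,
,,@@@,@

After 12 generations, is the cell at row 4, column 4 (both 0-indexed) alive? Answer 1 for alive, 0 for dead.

[0] @,,@,@,
,,@,,,,
,,,@,@,
@,@,@,,
,,@@@,@
[1] ,@,,,@@
,,@@,,@
,@@@@,,
,@@,,,@
@,@,,,@
[2] ,@,@,@,
,,,,,,@
,,,,@@,
,,,,,@@
,,@,,,,
[3] ,,@,,,,
,,,,,,@
,,,,@,,
,,,,@@@
,,@,@@@
[4] ,,,@,,@
,,,,,,,
,,,,@,@
,,,,,,@
,,,,@,@
[5] ,,,,,@,
,,,,,@,
,,,,,@,
@,,,,,@
@,,,,,@
[6] ,,,,,@,
,,,,@@@
,,,,,@,
@,,,,@,
@,,,,@,
[7] ,,,,,,,
,,,,@,@
,,,,,,,
,,,,@@,
,,,,@@,
[8] ,,,,@,,
,,,,,,,
,,,,@,,
,,,,@@,
,,,,@@,
[9] ,,,,@@,
,,,,,,,
,,,,@@,
,,,@,,,
,,,@,,,
[10] ,,,,@,,
,,,,,,,
,,,,@,,
,,,@,,,
,,,@,,,
[11] ,,,,,,,
,,,,,,,
,,,,,,,
,,,@@,,
,,,@@,,
[12] ,,,,,,,
,,,,,,,
,,,,,,,
,,,@@,,
,,,@@,,

1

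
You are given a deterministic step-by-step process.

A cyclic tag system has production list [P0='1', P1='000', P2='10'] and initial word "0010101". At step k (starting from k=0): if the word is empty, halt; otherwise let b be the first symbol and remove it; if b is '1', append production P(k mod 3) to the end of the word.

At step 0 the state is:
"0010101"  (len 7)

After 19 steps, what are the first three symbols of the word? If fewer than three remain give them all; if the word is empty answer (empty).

0) "0010101"  (len 7)
1) "010101"  (len 6)
2) "10101"  (len 5)
3) "010110"  (len 6)
4) "10110"  (len 5)
5) "0110000"  (len 7)
6) "110000"  (len 6)
7) "100001"  (len 6)
8) "00001000"  (len 8)
9) "0001000"  (len 7)
10) "001000"  (len 6)
11) "01000"  (len 5)
12) "1000"  (len 4)
13) "0001"  (len 4)
14) "001"  (len 3)
15) "01"  (len 2)
16) "1"  (len 1)
17) "000"  (len 3)
18) "00"  (len 2)
19) "0"  (len 1)

0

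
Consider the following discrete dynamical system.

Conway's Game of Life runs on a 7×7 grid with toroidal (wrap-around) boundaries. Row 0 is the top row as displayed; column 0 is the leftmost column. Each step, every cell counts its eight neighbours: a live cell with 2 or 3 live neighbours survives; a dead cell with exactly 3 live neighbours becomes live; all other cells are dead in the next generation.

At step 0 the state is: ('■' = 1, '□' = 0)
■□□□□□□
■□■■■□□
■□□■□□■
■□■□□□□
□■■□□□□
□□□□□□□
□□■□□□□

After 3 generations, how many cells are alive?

gen 0: ■□□□□□□
■□■■■□□
■□□■□□■
■□■□□□□
□■■□□□□
□□□□□□□
□□■□□□□
gen 1: □□■□□□□
■□■■■□□
■□□□■□■
■□■■□□■
□■■□□□□
□■■□□□□
□□□□□□□
gen 2: □■■□□□□
■□■□■■■
□□□□■□□
□□■■□■■
□□□□□□□
□■■□□□□
□■■□□□□
gen 3: □□□□□■■
■□■□■■■
■■■□□□□
□□□■■■□
□■□■□□□
□■■□□□□
■□□■□□□

19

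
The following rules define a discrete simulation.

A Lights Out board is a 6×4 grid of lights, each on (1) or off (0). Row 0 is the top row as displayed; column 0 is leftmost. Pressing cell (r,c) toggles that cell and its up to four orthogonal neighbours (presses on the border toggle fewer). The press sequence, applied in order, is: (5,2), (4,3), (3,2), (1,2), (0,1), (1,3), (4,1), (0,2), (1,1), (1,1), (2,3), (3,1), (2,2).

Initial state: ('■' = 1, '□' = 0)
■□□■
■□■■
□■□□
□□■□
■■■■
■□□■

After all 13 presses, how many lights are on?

k=0  ■□□■
■□■■
□■□□
□□■□
■■■■
■□□■
k=1  ■□□■
■□■■
□■□□
□□■□
■■□■
■■■□
k=2  ■□□■
■□■■
□■□□
□□■■
■■■□
■■■■
k=3  ■□□■
■□■■
□■■□
□■□□
■■□□
■■■■
k=4  ■□■■
■■□□
□■□□
□■□□
■■□□
■■■■
k=5  □■□■
■□□□
□■□□
□■□□
■■□□
■■■■
k=6  □■□□
■□■■
□■□■
□■□□
■■□□
■■■■
k=7  □■□□
■□■■
□■□■
□□□□
□□■□
■□■■
k=8  □□■■
■□□■
□■□■
□□□□
□□■□
■□■■
k=9  □■■■
□■■■
□□□■
□□□□
□□■□
■□■■
k=10  □□■■
■□□■
□■□■
□□□□
□□■□
■□■■
k=11  □□■■
■□□□
□■■□
□□□■
□□■□
■□■■
k=12  □□■■
■□□□
□□■□
■■■■
□■■□
■□■■
k=13  □□■■
■□■□
□■□■
■■□■
□■■□
■□■■

14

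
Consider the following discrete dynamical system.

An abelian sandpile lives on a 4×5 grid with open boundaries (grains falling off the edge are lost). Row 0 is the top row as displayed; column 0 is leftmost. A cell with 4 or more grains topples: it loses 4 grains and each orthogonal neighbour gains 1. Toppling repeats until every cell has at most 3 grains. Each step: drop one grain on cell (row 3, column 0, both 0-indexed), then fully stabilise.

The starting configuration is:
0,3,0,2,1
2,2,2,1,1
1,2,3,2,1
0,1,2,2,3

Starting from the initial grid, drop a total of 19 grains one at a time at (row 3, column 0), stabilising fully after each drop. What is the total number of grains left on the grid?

36

k=0  0,3,0,2,1
2,2,2,1,1
1,2,3,2,1
0,1,2,2,3
k=1  0,3,0,2,1
2,2,2,1,1
1,2,3,2,1
1,1,2,2,3
k=2  0,3,0,2,1
2,2,2,1,1
1,2,3,2,1
2,1,2,2,3
k=3  0,3,0,2,1
2,2,2,1,1
1,2,3,2,1
3,1,2,2,3
k=4  0,3,0,2,1
2,2,2,1,1
2,2,3,2,1
0,2,2,2,3
k=5  0,3,0,2,1
2,2,2,1,1
2,2,3,2,1
1,2,2,2,3
k=6  0,3,0,2,1
2,2,2,1,1
2,2,3,2,1
2,2,2,2,3
k=7  0,3,0,2,1
2,2,2,1,1
2,2,3,2,1
3,2,2,2,3
k=8  0,3,0,2,1
2,2,2,1,1
3,2,3,2,1
0,3,2,2,3
k=9  0,3,0,2,1
2,2,2,1,1
3,2,3,2,1
1,3,2,2,3
k=10  0,3,0,2,1
2,2,2,1,1
3,2,3,2,1
2,3,2,2,3
k=11  0,3,0,2,1
2,2,2,1,1
3,2,3,2,1
3,3,2,2,3
k=12  0,3,0,2,1
3,3,3,1,1
1,1,1,3,1
2,2,0,3,3
k=13  0,3,0,2,1
3,3,3,1,1
1,1,1,3,1
3,2,0,3,3
k=14  0,3,0,2,1
3,3,3,1,1
2,1,1,3,1
0,3,0,3,3
k=15  0,3,0,2,1
3,3,3,1,1
2,1,1,3,1
1,3,0,3,3
k=16  0,3,0,2,1
3,3,3,1,1
2,1,1,3,1
2,3,0,3,3
k=17  0,3,0,2,1
3,3,3,1,1
2,1,1,3,1
3,3,0,3,3
k=18  0,3,0,2,1
3,3,3,1,1
3,2,1,3,1
1,0,1,3,3
k=19  0,3,0,2,1
3,3,3,1,1
3,2,1,3,1
2,0,1,3,3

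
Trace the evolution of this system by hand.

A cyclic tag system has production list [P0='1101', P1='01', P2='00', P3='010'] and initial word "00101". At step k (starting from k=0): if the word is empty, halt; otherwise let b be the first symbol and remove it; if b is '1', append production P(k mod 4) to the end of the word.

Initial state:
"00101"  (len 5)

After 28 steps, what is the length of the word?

0) "00101"  (len 5)
1) "0101"  (len 4)
2) "101"  (len 3)
3) "0100"  (len 4)
4) "100"  (len 3)
5) "001101"  (len 6)
6) "01101"  (len 5)
7) "1101"  (len 4)
8) "101010"  (len 6)
9) "010101101"  (len 9)
10) "10101101"  (len 8)
11) "010110100"  (len 9)
12) "10110100"  (len 8)
13) "01101001101"  (len 11)
14) "1101001101"  (len 10)
15) "10100110100"  (len 11)
16) "0100110100010"  (len 13)
17) "100110100010"  (len 12)
18) "0011010001001"  (len 13)
19) "011010001001"  (len 12)
20) "11010001001"  (len 11)
21) "10100010011101"  (len 14)
22) "010001001110101"  (len 15)
23) "10001001110101"  (len 14)
24) "0001001110101010"  (len 16)
25) "001001110101010"  (len 15)
26) "01001110101010"  (len 14)
27) "1001110101010"  (len 13)
28) "001110101010010"  (len 15)

15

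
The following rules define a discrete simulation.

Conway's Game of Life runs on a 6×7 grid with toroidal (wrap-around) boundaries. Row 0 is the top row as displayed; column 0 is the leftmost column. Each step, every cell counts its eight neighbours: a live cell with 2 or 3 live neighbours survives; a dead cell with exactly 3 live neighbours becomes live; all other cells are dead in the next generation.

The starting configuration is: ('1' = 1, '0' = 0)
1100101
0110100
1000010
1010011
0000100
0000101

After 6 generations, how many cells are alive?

6

k=0  1100101
0110100
1000010
1010011
0000100
0000101
k=1  0110101
0011100
1011110
1100110
1001100
0001101
k=2  1100000
1000001
1000000
1000000
1110000
0100001
k=3  0100000
0000001
1100000
1000001
0010001
0000001
k=4  1000000
0100000
0100000
0000001
0000011
1000000
k=5  1100000
1100000
1000000
1000011
1000011
1000000
k=6  0000001
0000001
0000000
0100010
0100010
0000000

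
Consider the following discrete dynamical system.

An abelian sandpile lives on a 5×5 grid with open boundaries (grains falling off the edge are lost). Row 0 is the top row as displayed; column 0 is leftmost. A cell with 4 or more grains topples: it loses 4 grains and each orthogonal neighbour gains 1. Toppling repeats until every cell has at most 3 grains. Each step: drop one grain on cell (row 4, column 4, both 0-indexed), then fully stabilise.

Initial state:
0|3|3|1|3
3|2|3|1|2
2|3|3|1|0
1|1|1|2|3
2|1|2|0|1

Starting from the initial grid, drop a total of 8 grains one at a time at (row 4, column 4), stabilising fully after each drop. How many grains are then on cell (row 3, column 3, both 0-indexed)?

3

k=0  0|3|3|1|3
3|2|3|1|2
2|3|3|1|0
1|1|1|2|3
2|1|2|0|1
k=1  0|3|3|1|3
3|2|3|1|2
2|3|3|1|0
1|1|1|2|3
2|1|2|0|2
k=2  0|3|3|1|3
3|2|3|1|2
2|3|3|1|0
1|1|1|2|3
2|1|2|0|3
k=3  0|3|3|1|3
3|2|3|1|2
2|3|3|1|1
1|1|1|3|0
2|1|2|1|1
k=4  0|3|3|1|3
3|2|3|1|2
2|3|3|1|1
1|1|1|3|0
2|1|2|1|2
k=5  0|3|3|1|3
3|2|3|1|2
2|3|3|1|1
1|1|1|3|0
2|1|2|1|3
k=6  0|3|3|1|3
3|2|3|1|2
2|3|3|1|1
1|1|1|3|1
2|1|2|2|0
k=7  0|3|3|1|3
3|2|3|1|2
2|3|3|1|1
1|1|1|3|1
2|1|2|2|1
k=8  0|3|3|1|3
3|2|3|1|2
2|3|3|1|1
1|1|1|3|1
2|1|2|2|2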